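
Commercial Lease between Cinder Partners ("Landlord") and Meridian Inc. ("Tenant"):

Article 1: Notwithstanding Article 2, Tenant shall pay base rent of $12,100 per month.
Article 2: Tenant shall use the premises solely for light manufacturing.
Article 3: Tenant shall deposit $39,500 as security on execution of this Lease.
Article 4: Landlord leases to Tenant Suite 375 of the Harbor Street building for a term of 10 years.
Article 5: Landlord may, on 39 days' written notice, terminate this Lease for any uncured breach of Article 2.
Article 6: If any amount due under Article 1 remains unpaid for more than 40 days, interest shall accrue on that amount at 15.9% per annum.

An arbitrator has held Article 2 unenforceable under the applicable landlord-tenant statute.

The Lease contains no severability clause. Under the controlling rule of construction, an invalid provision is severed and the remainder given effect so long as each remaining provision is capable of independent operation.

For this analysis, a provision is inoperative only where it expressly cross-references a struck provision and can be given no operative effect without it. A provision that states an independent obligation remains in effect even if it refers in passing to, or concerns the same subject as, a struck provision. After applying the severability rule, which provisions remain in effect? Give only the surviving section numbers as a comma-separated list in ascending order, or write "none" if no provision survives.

Article 2 is struck. Article 5 operates only by reference to Article 2, so it falls with Article 2. Although Article 1 refers to Article 2, its operative terms do not depend on Article 2, so it remains in effect. With no severability clause, the stated default rule severs what cannot stand and enforces each remaining provision that can operate on its own. That leaves Article 1, Article 3, Article 4, and Article 6 in effect.

1, 3, 4, 6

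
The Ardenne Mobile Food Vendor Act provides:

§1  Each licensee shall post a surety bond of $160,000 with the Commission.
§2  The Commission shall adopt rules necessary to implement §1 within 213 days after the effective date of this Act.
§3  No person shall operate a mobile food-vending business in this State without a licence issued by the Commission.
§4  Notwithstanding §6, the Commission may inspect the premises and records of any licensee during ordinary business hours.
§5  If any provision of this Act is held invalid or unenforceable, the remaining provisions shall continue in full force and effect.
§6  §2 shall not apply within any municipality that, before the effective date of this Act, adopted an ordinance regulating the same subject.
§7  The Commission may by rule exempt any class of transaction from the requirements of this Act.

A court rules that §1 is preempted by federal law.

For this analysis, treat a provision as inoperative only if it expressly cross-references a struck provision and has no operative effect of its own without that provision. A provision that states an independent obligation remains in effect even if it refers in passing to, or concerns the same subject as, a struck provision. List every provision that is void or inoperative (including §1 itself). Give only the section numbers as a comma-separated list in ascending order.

1, 2, 6

§1 is struck. §2 has no operative effect of its own apart from §1 and is therefore inoperative. §6 operates only by reference to §2, so it falls with §2. Although §4 refers to §6, its operative terms do not depend on §6, so it remains in effect. Under the severability clause in §5, the remaining provisions continue in force. The provisions still in force are §3, §4, §5, and §7.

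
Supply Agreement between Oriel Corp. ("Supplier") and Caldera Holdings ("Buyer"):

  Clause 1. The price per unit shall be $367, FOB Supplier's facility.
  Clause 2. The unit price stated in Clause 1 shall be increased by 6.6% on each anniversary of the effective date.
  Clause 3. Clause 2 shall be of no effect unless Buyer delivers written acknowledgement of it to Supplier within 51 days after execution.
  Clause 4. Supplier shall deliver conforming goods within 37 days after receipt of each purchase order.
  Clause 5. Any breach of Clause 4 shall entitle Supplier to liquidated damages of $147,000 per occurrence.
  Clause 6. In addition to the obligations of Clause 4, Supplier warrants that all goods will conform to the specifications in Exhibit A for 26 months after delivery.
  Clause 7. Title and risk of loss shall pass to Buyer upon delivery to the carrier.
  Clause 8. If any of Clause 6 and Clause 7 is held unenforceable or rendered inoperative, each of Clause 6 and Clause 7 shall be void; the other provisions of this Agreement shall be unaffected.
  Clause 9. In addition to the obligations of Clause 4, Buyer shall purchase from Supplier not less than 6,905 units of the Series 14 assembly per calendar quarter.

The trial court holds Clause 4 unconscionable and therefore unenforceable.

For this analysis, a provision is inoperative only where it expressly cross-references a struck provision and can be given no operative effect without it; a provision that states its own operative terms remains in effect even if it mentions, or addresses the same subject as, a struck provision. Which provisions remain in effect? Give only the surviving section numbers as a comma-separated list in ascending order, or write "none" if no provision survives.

1, 2, 3, 6, 7, 8, 9

Clause 4 is struck. The whole of Clause 5 is the liquidated-damages amount, defined by reference to Clause 4, so Clause 5 cannot stand once Clause 4 is removed. Clause 9 mentions Clause 4 but its own obligation stands independently of Clause 4, so Clause 9 is not affected. Clause 6 mentions Clause 4 but its own obligation stands independently of Clause 4, so Clause 6 is not affected. Clause 8 ties Clause 6 and Clause 7 together, but none of those is affected here; the remaining provisions continue in force under Clause 8. That leaves Clause 1, Clause 2, Clause 3, Clause 6, Clause 7, Clause 8, and Clause 9 in effect.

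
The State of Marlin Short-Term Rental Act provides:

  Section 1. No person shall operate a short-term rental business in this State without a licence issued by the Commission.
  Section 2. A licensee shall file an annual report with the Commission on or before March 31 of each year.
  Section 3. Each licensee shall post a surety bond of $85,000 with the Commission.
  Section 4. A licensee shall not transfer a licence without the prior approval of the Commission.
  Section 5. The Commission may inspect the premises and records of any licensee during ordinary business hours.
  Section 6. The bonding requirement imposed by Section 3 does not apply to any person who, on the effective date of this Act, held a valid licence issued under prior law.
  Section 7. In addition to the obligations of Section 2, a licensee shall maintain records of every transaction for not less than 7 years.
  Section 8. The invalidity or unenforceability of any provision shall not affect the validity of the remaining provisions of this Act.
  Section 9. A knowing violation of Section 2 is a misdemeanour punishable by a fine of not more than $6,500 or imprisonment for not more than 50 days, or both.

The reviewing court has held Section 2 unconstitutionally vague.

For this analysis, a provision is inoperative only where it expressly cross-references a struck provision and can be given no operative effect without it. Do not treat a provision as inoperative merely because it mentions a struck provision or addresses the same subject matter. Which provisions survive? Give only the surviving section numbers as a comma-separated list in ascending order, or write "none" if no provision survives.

Section 2 is struck. Section 9 has no operative effect of its own apart from Section 2 and is therefore inoperative. Section 7 mentions Section 2 but its own obligation stands independently of Section 2, so Section 7 is not affected. Section 8 is a severability clause and preserves every provision that can still be given independent effect. That leaves Section 1, Section 3, Section 4, Section 5, Section 6, Section 7, and Section 8 in effect.

1, 3, 4, 5, 6, 7, 8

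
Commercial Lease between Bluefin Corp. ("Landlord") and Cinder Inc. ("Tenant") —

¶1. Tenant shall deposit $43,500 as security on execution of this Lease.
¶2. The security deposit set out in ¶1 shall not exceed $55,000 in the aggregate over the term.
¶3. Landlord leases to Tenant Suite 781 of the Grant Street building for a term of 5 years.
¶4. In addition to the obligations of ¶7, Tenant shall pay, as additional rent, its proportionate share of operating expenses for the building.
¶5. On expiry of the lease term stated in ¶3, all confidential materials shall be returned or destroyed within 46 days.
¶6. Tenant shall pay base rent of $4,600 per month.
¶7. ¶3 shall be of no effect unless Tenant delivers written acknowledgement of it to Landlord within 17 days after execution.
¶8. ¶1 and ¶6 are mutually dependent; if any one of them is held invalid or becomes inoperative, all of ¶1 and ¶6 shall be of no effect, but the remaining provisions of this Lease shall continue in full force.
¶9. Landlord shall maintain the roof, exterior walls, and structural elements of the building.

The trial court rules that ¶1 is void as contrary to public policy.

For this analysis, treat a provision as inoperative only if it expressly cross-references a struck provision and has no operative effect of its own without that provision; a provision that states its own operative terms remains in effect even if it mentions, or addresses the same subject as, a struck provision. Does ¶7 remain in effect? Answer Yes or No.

Yes

¶1 is struck. ¶2 does nothing except set the aggregate cap on the security deposit by reference to ¶1; with ¶1 gone it has no independent effect and is inoperative. ¶8 declares ¶1 and ¶6 mutually dependent; since one of them has fallen, all of them are of no effect. That brings down ¶6 as well. The remainder continues in force under ¶8. The provisions still in force are ¶3, ¶4, ¶5, ¶7, ¶8, and ¶9. ¶7 is among the surviving provisions, so the answer is yes.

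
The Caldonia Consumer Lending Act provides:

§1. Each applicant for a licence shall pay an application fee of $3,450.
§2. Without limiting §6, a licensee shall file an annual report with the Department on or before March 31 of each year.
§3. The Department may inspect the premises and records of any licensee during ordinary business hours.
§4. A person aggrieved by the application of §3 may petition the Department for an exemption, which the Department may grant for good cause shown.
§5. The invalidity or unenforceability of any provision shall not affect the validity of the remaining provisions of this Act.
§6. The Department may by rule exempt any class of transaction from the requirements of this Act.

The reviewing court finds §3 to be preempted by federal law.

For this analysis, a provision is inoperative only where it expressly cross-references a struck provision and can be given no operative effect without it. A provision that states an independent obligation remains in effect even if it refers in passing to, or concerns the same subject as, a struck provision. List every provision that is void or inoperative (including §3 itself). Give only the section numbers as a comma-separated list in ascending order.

§3 is struck. §4 has no operative effect of its own apart from §3 and is therefore inoperative. Under the severability clause in §5, the remaining provisions continue in force. That leaves §1, §2, §5, and §6 in effect.

3, 4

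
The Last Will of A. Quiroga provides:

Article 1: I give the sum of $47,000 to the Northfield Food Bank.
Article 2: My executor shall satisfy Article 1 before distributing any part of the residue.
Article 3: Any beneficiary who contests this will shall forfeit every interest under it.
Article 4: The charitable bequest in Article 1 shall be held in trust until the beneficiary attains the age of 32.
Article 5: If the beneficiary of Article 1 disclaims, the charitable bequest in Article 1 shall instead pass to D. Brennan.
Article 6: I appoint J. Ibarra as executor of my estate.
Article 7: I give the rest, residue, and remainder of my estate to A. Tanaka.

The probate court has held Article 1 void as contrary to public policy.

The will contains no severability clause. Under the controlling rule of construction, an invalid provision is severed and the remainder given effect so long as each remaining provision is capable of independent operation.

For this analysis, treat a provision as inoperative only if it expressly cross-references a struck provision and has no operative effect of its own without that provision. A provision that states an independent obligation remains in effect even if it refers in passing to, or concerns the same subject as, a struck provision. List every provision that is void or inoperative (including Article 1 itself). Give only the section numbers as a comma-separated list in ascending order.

1, 2, 4, 5

Article 1 is struck. Article 2 has no operative effect of its own apart from Article 1 and is therefore inoperative. Article 4 operates only by reference to Article 1, so it falls with Article 1. Article 5 operates only by reference to Article 1, so it falls with Article 1. With no severability clause, the stated default rule severs what cannot stand and enforces each remaining provision that can operate on its own. The provisions still in force are Article 3, Article 6, and Article 7.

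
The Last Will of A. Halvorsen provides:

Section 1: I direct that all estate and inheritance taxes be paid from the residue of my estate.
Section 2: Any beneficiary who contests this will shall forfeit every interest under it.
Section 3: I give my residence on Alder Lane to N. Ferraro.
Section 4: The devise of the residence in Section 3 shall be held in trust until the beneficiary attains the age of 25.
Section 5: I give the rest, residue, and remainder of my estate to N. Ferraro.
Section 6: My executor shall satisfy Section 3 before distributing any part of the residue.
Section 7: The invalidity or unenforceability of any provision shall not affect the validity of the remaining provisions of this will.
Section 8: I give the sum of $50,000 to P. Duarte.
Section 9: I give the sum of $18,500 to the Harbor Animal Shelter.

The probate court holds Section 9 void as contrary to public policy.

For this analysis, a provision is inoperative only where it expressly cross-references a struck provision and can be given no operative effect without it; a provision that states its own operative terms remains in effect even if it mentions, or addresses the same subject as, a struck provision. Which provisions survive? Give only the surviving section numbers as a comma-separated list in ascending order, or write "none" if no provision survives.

Section 9 is struck. Nothing else in the will is defined by reference to Section 9. Section 7 is a severability clause and preserves every provision that can still be given independent effect. That leaves Section 1, Section 2, Section 3, Section 4, Section 5, Section 6, Section 7, and Section 8 in effect.

1, 2, 3, 4, 5, 6, 7, 8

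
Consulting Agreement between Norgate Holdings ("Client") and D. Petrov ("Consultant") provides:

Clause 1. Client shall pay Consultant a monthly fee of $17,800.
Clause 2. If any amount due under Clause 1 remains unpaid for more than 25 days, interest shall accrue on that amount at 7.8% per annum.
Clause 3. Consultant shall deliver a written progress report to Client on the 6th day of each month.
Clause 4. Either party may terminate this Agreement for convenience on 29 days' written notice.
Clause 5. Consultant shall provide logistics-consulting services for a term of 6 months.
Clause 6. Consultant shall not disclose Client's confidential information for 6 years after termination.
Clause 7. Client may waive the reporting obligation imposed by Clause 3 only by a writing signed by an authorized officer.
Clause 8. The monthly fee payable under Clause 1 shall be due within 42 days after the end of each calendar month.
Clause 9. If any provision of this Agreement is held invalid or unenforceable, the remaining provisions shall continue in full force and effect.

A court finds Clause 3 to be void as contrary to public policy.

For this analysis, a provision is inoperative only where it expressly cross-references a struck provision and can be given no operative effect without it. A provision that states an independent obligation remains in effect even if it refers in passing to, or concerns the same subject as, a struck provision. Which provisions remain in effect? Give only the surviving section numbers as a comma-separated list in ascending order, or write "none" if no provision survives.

1, 2, 4, 5, 6, 8, 9

Clause 3 is struck. Clause 7 operates only by reference to Clause 3, so it falls with Clause 3. Clause 9 is a severability clause and preserves every provision that can still be given independent effect. The provisions still in force are Clause 1, Clause 2, Clause 4, Clause 5, Clause 6, Clause 8, and Clause 9.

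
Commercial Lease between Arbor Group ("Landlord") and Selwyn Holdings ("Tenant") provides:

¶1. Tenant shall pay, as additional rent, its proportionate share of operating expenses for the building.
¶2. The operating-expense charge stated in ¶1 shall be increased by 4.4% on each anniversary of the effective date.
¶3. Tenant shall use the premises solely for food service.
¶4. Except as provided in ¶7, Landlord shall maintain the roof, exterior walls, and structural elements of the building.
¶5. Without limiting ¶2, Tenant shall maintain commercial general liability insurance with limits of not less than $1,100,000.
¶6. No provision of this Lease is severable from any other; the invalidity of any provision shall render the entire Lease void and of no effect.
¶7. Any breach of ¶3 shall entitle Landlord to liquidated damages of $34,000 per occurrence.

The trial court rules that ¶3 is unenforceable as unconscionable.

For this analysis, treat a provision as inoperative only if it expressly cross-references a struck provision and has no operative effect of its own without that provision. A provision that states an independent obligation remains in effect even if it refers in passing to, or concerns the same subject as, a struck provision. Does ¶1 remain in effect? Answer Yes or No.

No

¶3 is struck. The whole of ¶7 is the liquidated-damages amount, defined by reference to ¶3, so ¶7 cannot stand once ¶3 is removed. ¶6 provides that the Lease is not severable, so the invalidity of any one provision voids the entire Lease. No provision of the Lease survives. ¶1 is among the inoperative provisions, so the answer is no.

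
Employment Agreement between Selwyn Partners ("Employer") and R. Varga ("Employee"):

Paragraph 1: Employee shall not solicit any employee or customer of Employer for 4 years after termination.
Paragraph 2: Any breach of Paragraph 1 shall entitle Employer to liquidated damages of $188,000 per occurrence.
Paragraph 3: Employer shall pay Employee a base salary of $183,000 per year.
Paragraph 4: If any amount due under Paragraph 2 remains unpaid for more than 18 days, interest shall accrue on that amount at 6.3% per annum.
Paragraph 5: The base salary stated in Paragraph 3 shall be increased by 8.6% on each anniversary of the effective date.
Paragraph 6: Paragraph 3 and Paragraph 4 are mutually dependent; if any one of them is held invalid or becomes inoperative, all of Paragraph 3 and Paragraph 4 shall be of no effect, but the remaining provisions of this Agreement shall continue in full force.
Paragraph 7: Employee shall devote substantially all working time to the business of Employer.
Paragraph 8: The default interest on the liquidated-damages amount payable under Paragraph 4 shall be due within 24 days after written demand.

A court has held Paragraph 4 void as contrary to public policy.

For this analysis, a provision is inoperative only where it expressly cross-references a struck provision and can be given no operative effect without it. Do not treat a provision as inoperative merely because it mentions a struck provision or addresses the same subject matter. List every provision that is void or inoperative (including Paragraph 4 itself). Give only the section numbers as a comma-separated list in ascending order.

3, 4, 5, 8

Paragraph 4 is struck. The whole of Paragraph 8 is the payment deadline for the default interest on the liquidated-damages amount, defined by reference to Paragraph 4, so Paragraph 8 cannot stand once Paragraph 4 is removed. Paragraph 6 declares Paragraph 3 and Paragraph 4 mutually dependent; since one of them has fallen, all of them are of no effect. That brings down Paragraph 3 as well. Paragraph 5 in turn depends solely on a provision now struck and likewise falls. The remainder continues in force under Paragraph 6. The provisions still in force are Paragraph 1, Paragraph 2, Paragraph 6, and Paragraph 7.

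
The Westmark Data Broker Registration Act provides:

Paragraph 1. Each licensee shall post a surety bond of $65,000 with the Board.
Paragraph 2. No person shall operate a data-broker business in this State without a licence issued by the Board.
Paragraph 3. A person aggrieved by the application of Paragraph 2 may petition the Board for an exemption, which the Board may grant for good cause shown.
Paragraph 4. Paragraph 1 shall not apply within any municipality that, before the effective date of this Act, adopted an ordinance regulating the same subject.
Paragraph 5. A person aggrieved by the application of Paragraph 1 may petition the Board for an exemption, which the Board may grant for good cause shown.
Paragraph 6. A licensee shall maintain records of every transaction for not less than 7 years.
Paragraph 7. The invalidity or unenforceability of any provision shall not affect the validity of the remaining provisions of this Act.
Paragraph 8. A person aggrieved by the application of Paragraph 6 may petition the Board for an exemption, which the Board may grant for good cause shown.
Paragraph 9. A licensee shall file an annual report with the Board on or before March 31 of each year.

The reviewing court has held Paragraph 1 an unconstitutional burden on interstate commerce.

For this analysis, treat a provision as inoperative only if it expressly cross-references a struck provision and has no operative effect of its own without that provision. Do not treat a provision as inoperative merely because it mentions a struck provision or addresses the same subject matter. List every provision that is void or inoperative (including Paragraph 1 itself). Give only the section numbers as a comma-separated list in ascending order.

Paragraph 1 is struck. Paragraph 4 operates only by reference to Paragraph 1, so it falls with Paragraph 1. Paragraph 5 merely fixes the exemption procedure for Paragraph 1; with Paragraph 1 gone it has nothing to operate on and falls away. Paragraph 7 is a severability clause and preserves every provision that can still be given independent effect. Paragraph 2, Paragraph 3, Paragraph 6, Paragraph 7, Paragraph 8, and Paragraph 9 remain in effect.

1, 4, 5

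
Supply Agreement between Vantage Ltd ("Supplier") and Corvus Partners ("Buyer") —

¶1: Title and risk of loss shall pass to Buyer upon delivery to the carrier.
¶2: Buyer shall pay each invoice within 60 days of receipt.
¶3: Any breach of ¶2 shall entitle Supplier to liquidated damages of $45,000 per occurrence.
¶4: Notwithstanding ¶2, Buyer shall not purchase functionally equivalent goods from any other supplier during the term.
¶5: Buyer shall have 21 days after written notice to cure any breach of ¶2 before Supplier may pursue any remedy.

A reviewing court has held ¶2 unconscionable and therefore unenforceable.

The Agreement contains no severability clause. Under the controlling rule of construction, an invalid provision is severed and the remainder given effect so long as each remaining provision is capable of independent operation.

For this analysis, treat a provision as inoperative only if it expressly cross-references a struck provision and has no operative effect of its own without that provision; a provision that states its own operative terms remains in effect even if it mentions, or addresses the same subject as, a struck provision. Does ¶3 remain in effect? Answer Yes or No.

¶2 is struck. ¶3 operates only by reference to ¶2, so it falls with ¶2. The only function of ¶5 is the cure period for breach of ¶2, so it cannot stand once ¶2 is removed. Although ¶4 refers to ¶2, its operative terms do not depend on ¶2, so it remains in effect. With no severability clause, the stated default rule severs what cannot stand and enforces each remaining provision that can operate on its own. ¶1 and ¶4 remain in effect. ¶3 is among the inoperative provisions, so the answer is no.

No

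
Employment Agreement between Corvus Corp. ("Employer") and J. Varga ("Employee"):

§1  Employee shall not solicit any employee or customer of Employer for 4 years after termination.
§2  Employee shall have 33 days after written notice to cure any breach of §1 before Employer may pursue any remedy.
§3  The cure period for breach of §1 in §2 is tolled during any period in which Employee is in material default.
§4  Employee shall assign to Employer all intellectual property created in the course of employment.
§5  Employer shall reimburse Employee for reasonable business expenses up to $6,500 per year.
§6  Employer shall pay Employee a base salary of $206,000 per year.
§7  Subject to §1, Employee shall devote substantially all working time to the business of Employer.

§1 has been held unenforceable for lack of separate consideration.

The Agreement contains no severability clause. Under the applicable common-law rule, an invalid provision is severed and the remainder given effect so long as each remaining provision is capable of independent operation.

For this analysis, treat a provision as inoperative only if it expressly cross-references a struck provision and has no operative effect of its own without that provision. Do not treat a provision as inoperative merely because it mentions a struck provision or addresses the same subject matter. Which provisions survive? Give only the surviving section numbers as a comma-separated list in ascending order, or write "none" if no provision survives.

§1 is struck. §2 operates only by reference to §1, so it falls with §1. §3 has no operative effect of its own apart from §2 and is therefore inoperative. Although §7 refers to §1, its operative terms do not depend on §1, so it remains in effect. Under the stated default rule, only provisions that cannot operate independently fall away; the rest are enforced. §4, §5, §6, and §7 remain in effect.

4, 5, 6, 7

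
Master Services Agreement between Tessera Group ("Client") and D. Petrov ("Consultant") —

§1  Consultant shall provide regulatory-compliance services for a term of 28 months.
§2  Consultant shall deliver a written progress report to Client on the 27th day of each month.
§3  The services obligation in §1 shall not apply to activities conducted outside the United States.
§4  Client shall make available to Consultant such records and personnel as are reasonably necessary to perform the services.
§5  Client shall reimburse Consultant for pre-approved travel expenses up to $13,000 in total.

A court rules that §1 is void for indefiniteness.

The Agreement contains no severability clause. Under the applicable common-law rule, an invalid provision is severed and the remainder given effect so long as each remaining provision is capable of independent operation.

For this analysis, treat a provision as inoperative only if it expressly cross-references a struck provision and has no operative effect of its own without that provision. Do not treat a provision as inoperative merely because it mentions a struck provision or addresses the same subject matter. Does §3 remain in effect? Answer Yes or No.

§1 is struck. §3 operates only by reference to §1, so it falls with §1. With no severability clause, the stated default rule severs what cannot stand and enforces each remaining provision that can operate on its own. The provisions still in force are §2, §4, and §5. §3 is among the inoperative provisions, so the answer is no.

No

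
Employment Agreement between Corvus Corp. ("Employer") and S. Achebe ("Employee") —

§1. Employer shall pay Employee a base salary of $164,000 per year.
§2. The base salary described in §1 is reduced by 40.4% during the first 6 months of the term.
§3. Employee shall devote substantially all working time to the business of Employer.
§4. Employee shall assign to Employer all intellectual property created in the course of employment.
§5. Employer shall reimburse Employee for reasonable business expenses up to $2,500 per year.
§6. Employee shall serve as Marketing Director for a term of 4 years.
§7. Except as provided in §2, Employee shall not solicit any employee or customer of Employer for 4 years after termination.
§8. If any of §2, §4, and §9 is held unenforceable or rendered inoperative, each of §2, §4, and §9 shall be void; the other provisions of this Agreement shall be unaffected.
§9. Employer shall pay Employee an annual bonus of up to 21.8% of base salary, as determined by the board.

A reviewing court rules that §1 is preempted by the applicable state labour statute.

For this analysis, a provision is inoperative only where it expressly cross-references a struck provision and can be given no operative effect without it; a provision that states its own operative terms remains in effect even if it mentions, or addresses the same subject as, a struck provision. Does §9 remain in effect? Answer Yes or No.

No

§1 is struck. §2 operates only by reference to §1, so it falls with §1. Although §7 refers to §2, its operative terms do not depend on §2, so it remains in effect. §8 declares §2, §4, and §9 mutually dependent; since one of them has fallen, all of them are of no effect. That brings down §4 and §9 as well. The remainder continues in force under §8. §3, §5, §6, §7, and §8 remain in effect. §9 is among the inoperative provisions, so the answer is no.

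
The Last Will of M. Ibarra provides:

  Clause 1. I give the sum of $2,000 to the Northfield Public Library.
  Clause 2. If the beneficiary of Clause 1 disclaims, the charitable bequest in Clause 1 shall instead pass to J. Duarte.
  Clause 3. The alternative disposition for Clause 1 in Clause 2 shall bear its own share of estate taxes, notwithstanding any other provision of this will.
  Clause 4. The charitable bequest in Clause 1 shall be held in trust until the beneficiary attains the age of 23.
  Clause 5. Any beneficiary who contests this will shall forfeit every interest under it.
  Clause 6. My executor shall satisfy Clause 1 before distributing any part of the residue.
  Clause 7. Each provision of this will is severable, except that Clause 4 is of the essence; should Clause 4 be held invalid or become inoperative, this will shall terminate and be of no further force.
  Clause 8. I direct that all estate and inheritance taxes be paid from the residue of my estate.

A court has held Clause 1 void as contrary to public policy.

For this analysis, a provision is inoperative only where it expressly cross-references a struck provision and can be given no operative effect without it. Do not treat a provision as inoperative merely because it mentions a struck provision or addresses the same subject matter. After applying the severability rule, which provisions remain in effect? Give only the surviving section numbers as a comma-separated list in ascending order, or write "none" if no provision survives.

none

Clause 1 is struck. Clause 2 operates only by reference to Clause 1, so it falls with Clause 1. Clause 4 has no operative effect of its own apart from Clause 1 and is therefore inoperative. Clause 6 operates only by reference to Clause 1, so it falls with Clause 1. Clause 3 merely fixes the tax charge on Clause 2; with Clause 2 gone it has nothing to operate on and falls away. Clause 7 makes Clause 4 an essential term, and Clause 4 has been rendered inoperative by the cascade; under Clause 7, the entire will is therefore void. No provision of the will survives.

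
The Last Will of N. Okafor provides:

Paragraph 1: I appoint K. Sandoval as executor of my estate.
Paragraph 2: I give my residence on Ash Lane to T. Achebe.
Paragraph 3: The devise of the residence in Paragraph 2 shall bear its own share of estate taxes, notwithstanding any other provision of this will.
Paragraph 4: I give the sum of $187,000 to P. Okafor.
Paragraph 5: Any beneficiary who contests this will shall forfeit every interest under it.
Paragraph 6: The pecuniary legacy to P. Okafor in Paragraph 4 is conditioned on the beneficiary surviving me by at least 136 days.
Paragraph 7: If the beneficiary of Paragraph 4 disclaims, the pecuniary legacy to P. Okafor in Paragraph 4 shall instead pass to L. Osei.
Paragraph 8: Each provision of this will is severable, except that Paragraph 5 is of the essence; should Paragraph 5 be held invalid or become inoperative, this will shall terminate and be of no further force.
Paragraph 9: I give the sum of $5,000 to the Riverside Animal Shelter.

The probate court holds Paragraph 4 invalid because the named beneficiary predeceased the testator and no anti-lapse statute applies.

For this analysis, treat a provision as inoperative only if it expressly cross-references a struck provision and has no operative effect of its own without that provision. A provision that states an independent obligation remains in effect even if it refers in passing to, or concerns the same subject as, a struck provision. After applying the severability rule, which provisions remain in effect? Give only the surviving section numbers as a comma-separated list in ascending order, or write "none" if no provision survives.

1, 2, 3, 5, 8, 9

Paragraph 4 is struck. The only function of Paragraph 6 is the survivorship condition on Paragraph 4, so it cannot stand once Paragraph 4 is removed. Paragraph 7 merely fixes the alternative disposition for Paragraph 4; with Paragraph 4 gone it has nothing to operate on and falls away. Paragraph 8 makes Paragraph 5 an essential term, but Paragraph 5 is unaffected, so the severability proviso in Paragraph 8 preserves the remaining provisions. Paragraph 1, Paragraph 2, Paragraph 3, Paragraph 5, Paragraph 8, and Paragraph 9 remain in effect.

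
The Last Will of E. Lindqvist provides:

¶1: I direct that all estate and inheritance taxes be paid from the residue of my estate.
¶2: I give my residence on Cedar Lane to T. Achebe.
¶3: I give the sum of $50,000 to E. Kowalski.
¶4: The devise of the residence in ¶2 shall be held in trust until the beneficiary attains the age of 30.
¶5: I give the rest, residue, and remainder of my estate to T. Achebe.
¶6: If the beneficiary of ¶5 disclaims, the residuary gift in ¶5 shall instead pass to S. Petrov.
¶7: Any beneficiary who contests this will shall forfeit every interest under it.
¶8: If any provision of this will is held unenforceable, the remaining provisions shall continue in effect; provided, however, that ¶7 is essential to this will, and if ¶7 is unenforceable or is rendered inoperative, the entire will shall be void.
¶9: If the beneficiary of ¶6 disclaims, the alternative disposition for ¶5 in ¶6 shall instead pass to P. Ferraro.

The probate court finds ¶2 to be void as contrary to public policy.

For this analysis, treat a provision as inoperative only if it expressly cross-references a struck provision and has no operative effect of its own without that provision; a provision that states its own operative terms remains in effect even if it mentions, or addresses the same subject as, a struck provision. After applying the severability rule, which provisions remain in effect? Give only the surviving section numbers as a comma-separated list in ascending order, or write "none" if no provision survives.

1, 3, 5, 6, 7, 8, 9

¶2 is struck. ¶4 merely fixes the trust for ¶2; with ¶2 gone it has nothing to operate on and falls away. ¶8 makes ¶7 an essential term, but ¶7 is unaffected, so the severability proviso in ¶8 preserves the remaining provisions. The provisions still in force are ¶1, ¶3, ¶5, ¶6, ¶7, ¶8, and ¶9.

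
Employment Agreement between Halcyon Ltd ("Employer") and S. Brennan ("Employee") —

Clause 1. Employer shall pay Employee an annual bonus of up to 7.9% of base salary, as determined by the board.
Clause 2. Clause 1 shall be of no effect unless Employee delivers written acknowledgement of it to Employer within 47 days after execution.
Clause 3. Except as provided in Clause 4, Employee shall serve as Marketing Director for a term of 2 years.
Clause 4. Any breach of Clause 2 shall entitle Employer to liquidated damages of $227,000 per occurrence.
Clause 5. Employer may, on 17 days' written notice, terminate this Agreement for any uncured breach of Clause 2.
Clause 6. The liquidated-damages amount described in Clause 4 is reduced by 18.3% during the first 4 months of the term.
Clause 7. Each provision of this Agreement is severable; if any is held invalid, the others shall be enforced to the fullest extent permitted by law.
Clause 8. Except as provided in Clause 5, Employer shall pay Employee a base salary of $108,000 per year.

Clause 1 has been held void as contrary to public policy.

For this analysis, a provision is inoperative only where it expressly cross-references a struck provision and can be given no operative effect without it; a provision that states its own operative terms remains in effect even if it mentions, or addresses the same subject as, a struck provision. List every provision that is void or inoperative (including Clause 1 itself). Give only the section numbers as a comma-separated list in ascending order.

Clause 1 is struck. Clause 2 has no operative effect of its own apart from Clause 1 and is therefore inoperative. The whole of Clause 4 is the liquidated-damages amount, defined by reference to Clause 2, so Clause 4 cannot stand once Clause 2 is removed. Clause 5 has no operative effect of its own apart from Clause 2 and is therefore inoperative. The whole of Clause 6 is the introductory reduction to the liquidated-damages amount, defined by reference to Clause 4, so Clause 6 cannot stand once Clause 4 is removed. Clause 3 mentions Clause 4 but its own obligation stands independently of Clause 4, so Clause 3 is not affected. Although Clause 8 refers to Clause 5, its operative terms do not depend on Clause 5, so it remains in effect. Under the severability clause in Clause 7, the remaining provisions continue in force. Clause 3, Clause 7, and Clause 8 remain in effect.

1, 2, 4, 5, 6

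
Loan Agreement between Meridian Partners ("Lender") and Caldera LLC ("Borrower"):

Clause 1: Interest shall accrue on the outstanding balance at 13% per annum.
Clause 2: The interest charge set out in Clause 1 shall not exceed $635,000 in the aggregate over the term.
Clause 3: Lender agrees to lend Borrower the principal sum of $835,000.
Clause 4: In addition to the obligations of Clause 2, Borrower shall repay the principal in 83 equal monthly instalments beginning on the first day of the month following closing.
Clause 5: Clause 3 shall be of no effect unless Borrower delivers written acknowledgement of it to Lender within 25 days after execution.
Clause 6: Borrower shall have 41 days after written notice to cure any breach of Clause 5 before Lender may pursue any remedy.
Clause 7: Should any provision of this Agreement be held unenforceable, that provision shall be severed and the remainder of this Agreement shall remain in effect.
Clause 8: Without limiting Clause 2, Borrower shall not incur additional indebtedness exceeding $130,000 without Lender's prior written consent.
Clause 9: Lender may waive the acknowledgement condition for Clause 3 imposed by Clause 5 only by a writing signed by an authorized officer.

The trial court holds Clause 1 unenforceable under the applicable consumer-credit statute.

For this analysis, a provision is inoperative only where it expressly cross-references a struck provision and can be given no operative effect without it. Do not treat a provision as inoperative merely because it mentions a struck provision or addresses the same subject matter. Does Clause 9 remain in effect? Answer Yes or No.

Clause 1 is struck. Clause 2 has no operative effect of its own apart from Clause 1 and is therefore inoperative. Although Clause 8 refers to Clause 2, its operative terms do not depend on Clause 2, so it remains in effect. Clause 4 mentions Clause 2 but its own obligation stands independently of Clause 2, so Clause 4 is not affected. Clause 7 is a severability clause and preserves every provision that can still be given independent effect. The provisions still in force are Clause 3, Clause 4, Clause 5, Clause 6, Clause 7, Clause 8, and Clause 9. Clause 9 is among the surviving provisions, so the answer is yes.

Yes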